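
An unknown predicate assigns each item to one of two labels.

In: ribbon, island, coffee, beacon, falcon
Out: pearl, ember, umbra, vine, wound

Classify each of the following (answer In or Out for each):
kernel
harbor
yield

The classifier is using: length 6.
kernel: In (length 6). harbor: In (length 6). yield: Out (length 5).

In, In, Out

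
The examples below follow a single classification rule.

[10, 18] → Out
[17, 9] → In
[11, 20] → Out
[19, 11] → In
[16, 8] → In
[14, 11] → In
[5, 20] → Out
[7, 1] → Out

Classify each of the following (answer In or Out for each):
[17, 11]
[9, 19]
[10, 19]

In, Out, Out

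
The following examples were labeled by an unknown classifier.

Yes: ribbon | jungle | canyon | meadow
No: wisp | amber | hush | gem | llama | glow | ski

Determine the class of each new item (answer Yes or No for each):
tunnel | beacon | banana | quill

Yes, Yes, Yes, No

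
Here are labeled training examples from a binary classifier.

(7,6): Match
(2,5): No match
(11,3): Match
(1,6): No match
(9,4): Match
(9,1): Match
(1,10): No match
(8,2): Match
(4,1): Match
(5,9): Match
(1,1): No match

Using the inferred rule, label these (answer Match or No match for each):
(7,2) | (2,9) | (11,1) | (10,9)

One predicate separates the groups cleanly: first ≥ 3.

Match, No match, Match, Match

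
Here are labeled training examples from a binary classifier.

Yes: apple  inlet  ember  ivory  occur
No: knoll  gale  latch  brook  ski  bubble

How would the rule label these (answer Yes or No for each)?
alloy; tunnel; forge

'Yes' ⟺ starts with a vowel.
alloy — starts with 'a', hence Yes.
tunnel — starts with 't', hence No.
forge — starts with 'f', hence No.

Yes, No, No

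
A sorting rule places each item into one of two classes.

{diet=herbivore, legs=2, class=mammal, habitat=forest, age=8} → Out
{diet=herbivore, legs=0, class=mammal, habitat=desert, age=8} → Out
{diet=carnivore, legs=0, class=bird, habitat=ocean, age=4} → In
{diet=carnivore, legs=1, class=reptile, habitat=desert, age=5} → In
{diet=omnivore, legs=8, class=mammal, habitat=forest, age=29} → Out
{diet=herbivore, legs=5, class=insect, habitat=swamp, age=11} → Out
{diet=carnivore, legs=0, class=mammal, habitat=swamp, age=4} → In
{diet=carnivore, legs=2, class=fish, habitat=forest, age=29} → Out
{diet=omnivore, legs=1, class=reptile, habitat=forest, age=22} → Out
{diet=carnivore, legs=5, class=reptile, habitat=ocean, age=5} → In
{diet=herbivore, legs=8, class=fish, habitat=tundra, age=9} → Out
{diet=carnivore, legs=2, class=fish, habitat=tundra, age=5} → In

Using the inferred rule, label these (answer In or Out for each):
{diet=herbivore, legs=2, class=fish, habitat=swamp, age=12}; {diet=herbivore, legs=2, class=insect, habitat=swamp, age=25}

Out, Out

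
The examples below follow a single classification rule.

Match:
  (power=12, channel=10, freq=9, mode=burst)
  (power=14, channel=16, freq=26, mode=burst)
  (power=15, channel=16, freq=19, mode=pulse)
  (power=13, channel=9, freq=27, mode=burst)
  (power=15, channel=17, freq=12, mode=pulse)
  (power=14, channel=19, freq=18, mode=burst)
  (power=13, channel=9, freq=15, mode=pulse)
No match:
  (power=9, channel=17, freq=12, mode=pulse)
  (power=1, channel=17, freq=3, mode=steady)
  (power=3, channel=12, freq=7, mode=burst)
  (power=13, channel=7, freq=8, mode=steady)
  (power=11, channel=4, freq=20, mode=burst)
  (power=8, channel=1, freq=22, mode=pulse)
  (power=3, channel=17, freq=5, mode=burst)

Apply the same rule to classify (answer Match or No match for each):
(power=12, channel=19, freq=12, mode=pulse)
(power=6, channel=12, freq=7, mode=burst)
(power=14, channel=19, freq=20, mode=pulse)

Match, No match, Match

A rule that fits every label: freq ≥ 9 AND power ≥ 12 — true of each 'Match' example, false of each 'No match' one.
(power=12, channel=19, freq=12, mode=pulse): freq = 12, power = 12, qualifies → Match.
(power=6, channel=12, freq=7, mode=burst): freq = 7, power = 6, fails the rule → No match.
(power=14, channel=19, freq=20, mode=pulse): freq = 20, power = 14, qualifies → Match.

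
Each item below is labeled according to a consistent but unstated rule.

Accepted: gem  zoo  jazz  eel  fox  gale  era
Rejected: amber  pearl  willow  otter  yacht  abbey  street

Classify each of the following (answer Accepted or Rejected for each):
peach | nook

The simplest hypothesis consistent with all the labels is: length ≤ 4.
peach: length 5, does not satisfy this → Rejected. nook: length 4, checks out → Accepted.

Rejected, Accepted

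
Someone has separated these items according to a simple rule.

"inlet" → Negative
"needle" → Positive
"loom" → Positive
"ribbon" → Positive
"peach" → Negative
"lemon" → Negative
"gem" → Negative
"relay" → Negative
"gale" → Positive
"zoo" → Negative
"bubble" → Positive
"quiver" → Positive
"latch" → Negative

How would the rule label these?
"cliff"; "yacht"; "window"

The pattern is that an item is 'Positive' exactly when: even length.

Negative, Negative, Positive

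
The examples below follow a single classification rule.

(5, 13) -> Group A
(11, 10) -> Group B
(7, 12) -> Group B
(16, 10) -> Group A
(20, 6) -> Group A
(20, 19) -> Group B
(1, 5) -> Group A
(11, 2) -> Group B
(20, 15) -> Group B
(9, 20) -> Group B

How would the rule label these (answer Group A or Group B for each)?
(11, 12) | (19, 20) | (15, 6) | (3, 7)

The rule appears to be: sum is even.
(11, 12): 11+12 = 23 — doesn't qualify, so Group B.
(19, 20): 19+20 = 39 — doesn't qualify, so Group B.
(15, 6): 15+6 = 21 — doesn't qualify, so Group B.
(3, 7): 3+7 = 10 — satisfies this, so Group A.

Group B, Group B, Group B, Group A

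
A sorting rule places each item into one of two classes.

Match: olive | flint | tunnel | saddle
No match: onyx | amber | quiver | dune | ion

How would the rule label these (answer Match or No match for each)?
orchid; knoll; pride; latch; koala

No match, Match, No match, Match, Match

All 'Match' examples share one property — contains 'l' — and every 'No match' example lacks it.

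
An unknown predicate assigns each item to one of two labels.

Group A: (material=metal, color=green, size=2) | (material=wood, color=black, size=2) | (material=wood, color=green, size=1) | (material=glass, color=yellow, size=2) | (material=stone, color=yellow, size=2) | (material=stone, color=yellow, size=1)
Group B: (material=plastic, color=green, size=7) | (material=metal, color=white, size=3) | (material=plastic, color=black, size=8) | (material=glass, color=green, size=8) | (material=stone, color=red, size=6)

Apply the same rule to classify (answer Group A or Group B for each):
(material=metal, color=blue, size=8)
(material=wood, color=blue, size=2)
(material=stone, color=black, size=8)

Group B, Group A, Group B

Rule: size ≤ 2. This holds for each 'Group A' example and fails for each 'Group B' one.
(material=metal, color=blue, size=8): size = 8 — does not fit, so Group B. (material=wood, color=blue, size=2): size = 2 — matches, so Group A. (material=stone, color=black, size=8): size = 8 — does not fit, so Group B.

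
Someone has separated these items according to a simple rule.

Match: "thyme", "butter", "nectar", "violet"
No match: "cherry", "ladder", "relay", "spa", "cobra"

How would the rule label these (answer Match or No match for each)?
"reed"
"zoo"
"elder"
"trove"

No match, No match, No match, Match

The classifier is using: contains 't'.
"reed": No match (no 't').
"zoo": No match (no 't').
"elder": No match (no 't').
"trove": Match (has 't').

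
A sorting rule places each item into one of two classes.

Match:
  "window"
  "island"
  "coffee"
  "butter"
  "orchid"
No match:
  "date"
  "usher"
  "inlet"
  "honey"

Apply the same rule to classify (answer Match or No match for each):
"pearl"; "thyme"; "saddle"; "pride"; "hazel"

The classifier is using: length 6.

No match, No match, Match, No match, No match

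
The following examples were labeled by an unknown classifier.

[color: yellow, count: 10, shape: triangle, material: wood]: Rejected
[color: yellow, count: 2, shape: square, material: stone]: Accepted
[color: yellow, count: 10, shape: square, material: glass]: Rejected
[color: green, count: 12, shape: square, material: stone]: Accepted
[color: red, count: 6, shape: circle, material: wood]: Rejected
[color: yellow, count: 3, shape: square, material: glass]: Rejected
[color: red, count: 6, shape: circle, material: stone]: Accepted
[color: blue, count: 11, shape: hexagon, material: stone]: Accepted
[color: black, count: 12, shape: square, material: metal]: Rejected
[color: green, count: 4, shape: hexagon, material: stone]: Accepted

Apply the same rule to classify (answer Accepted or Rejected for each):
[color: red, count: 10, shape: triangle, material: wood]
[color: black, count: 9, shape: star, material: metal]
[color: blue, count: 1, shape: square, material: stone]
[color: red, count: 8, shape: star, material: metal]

Rejected, Rejected, Accepted, Rejected

The classifier is using: material is stone.
[color: red, count: 10, shape: triangle, material: wood] — material is wood, hence Rejected. [color: black, count: 9, shape: star, material: metal] — material is metal, hence Rejected. [color: blue, count: 1, shape: square, material: stone] — material is stone, hence Accepted. [color: red, count: 8, shape: star, material: metal] — material is metal, hence Rejected.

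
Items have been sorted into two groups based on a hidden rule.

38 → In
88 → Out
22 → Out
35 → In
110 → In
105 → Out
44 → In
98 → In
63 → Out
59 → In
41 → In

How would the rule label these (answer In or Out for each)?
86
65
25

Every 'In' example satisfies: ≡ 2 (mod 3). None of the 'Out' examples do.
86: In (86 mod 3 = 2). 65: In (65 mod 3 = 2). 25: Out (25 mod 3 = 1).

In, In, Out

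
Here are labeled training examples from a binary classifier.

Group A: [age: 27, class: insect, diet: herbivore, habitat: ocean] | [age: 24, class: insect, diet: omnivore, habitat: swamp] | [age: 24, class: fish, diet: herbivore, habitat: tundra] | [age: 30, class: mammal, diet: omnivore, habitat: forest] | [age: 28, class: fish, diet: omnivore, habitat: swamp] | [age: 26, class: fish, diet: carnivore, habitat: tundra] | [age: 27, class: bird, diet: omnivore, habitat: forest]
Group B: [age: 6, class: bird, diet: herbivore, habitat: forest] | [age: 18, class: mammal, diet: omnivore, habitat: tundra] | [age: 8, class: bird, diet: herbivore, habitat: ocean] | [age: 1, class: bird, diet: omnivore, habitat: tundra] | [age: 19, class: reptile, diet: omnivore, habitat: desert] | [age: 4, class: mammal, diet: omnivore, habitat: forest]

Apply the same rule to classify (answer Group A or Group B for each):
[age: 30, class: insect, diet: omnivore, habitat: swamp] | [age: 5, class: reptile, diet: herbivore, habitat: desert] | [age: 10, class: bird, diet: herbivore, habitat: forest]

Group A, Group B, Group B

'Group A' ⟺ age ≥ 24.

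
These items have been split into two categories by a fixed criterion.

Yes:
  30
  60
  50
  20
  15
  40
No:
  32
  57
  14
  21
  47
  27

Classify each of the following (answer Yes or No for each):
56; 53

'Yes' ⟺ multiple of 5.

No, No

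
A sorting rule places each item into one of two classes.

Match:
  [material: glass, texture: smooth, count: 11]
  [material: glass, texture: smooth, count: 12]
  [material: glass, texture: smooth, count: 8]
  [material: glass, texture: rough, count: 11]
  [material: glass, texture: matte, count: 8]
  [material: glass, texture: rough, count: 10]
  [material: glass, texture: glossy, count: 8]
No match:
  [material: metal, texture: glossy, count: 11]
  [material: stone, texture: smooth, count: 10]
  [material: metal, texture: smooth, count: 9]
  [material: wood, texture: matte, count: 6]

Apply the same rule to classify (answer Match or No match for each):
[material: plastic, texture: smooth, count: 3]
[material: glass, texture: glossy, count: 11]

No match, Match

The pattern is that an item is 'Match' exactly when: material is glass.
[material: plastic, texture: smooth, count: 3]: material is plastic, fails this test → No match. [material: glass, texture: glossy, count: 11]: material is glass, qualifies → Match.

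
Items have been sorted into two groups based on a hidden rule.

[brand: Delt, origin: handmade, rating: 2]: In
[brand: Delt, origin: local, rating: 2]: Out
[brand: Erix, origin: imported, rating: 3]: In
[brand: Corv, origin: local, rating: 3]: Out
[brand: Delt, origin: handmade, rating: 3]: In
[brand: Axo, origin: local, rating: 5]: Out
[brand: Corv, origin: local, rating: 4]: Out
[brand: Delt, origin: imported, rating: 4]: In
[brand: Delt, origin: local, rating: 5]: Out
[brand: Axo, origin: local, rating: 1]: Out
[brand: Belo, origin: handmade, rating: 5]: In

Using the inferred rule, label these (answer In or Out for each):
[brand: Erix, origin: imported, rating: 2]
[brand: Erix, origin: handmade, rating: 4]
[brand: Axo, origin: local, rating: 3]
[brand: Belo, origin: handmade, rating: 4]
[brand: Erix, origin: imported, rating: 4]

In, In, Out, In, In

Every 'In' example satisfies: origin is not local. None of the 'Out' examples do.
In: [brand: Erix, origin: imported, rating: 2], since origin is imported.
In: [brand: Erix, origin: handmade, rating: 4], since origin is handmade.
Out: [brand: Axo, origin: local, rating: 3], since origin is local.
In: [brand: Belo, origin: handmade, rating: 4], since origin is handmade.
In: [brand: Erix, origin: imported, rating: 4], since origin is imported.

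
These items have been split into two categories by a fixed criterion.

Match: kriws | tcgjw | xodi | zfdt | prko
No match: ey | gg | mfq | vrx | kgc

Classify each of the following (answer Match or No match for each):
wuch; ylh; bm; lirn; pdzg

Match, No match, No match, Match, Match

One predicate separates the groups cleanly: length ≥ 4.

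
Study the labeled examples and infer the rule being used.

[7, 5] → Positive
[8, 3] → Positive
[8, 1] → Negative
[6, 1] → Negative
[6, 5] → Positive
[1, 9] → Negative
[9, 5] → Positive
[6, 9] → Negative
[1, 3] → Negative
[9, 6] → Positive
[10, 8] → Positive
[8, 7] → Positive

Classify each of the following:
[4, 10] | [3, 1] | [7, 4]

Negative, Negative, Positive

'Positive' ⟺ first > second AND sum ≥ 10.
[4, 10] → 4 < 10, 4+10 = 14 → Negative.
[3, 1] → 3 > 1, 3+1 = 4 → Negative.
[7, 4] → 7 > 4, 7+4 = 11 → Positive.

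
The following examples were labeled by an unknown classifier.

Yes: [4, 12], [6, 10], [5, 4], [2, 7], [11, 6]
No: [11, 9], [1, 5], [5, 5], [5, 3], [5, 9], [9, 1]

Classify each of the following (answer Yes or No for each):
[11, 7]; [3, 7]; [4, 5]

No, No, Yes

The classifier is using: product is even.
[11, 7] → 11·7 = 77 → No. [3, 7] → 3·7 = 21 → No. [4, 5] → 4·5 = 20 → Yes.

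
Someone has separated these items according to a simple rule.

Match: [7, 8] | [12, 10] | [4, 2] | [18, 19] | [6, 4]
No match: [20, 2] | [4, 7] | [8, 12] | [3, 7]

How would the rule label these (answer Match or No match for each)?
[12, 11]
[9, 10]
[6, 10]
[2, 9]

The common property of the 'Match' items is: |first − second| ≤ 2. No 'No match' item has it.
[12, 11] → |12−11| = 1 → Match. [9, 10] → |9−10| = 1 → Match. [6, 10] → |6−10| = 4 → No match. [2, 9] → |2−9| = 7 → No match.

Match, Match, No match, No match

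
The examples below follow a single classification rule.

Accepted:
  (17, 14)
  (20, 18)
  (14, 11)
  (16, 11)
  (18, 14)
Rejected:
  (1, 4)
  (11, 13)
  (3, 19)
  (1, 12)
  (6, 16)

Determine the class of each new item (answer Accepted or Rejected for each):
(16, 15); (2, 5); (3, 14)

Accepted, Rejected, Rejected

All 'Accepted' examples share one property — first > second — and every 'Rejected' example lacks it.
(16, 15) → 16 > 15 → Accepted. (2, 5) → 2 < 5 → Rejected. (3, 14) → 3 < 14 → Rejected.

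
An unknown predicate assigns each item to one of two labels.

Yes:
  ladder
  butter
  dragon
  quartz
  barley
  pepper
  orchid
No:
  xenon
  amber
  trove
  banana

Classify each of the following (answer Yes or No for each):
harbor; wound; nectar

Yes, No, Yes

'Yes' ⟺ even length AND contains 'r'.
harbor: length 6, has 'r' — checks out, so Yes. wound: length 5, no 'r' — fails the rule, so No. nectar: length 6, has 'r' — checks out, so Yes.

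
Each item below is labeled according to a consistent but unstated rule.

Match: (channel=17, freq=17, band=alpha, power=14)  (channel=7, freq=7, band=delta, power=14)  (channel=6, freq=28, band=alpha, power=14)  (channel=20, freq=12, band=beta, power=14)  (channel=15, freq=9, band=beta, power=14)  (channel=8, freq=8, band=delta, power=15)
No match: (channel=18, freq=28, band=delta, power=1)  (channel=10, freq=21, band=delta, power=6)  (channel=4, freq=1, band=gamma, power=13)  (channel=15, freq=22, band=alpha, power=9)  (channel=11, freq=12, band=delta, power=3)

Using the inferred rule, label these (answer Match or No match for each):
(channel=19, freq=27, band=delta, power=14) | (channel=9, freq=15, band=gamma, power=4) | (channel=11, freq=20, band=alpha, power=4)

A rule that fits every label: power ≥ 14 — true of each 'Match' example, false of each 'No match' one.
(channel=19, freq=27, band=delta, power=14): Match (power = 14). (channel=9, freq=15, band=gamma, power=4): No match (power = 4). (channel=11, freq=20, band=alpha, power=4): No match (power = 4).

Match, No match, No match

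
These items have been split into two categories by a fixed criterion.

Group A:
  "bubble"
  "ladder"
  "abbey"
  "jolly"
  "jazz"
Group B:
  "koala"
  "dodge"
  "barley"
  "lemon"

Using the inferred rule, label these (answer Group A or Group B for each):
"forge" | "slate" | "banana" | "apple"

Group B, Group B, Group B, Group A

Checking candidate rules against both groups, what survives is: has a double letter.
Group B: "forge", since no doubled letter. Group B: "slate", since no doubled letter. Group B: "banana", since no doubled letter. Group A: "apple", since 'pp' doubled.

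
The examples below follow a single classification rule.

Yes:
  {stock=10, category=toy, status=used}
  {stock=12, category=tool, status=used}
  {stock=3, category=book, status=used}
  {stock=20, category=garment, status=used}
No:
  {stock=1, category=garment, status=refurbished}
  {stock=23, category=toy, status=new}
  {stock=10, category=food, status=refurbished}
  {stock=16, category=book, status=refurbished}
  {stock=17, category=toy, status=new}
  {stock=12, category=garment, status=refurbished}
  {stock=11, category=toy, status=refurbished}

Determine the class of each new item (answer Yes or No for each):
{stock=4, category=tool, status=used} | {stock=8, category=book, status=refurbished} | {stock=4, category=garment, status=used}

Yes, No, Yes

The distinguishing property — status is used — holds for all the 'Yes' cases and none of the 'No' cases.
{stock=4, category=tool, status=used}: status is used, fits → Yes.
{stock=8, category=book, status=refurbished}: status is refurbished, fails the rule → No.
{stock=4, category=garment, status=used}: status is used, fits → Yes.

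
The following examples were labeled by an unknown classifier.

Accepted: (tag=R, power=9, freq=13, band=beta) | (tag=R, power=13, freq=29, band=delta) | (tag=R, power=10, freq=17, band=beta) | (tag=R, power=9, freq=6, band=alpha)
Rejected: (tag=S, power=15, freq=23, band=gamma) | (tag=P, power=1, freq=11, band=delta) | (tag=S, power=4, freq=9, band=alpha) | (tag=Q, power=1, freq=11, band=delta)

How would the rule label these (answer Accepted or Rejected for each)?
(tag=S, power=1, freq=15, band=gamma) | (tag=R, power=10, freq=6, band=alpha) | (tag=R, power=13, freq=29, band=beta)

The distinguishing property — tag is R — holds for all the 'Accepted' cases and none of the 'Rejected' cases.
Rejected: (tag=S, power=1, freq=15, band=gamma), since tag is S. Accepted: (tag=R, power=10, freq=6, band=alpha), since tag is R. Accepted: (tag=R, power=13, freq=29, band=beta), since tag is R.

Rejected, Accepted, Accepted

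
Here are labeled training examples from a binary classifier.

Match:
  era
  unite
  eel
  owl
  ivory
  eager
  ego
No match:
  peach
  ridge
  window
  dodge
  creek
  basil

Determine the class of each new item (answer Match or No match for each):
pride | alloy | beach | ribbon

No match, Match, No match, No match

Checking candidate rules against both groups, what survives is: starts with a vowel.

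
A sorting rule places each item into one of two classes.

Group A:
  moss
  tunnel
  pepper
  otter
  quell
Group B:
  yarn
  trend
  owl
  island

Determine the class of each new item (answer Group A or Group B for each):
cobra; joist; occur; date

The pattern is that an item is 'Group A' exactly when: has a double letter.
cobra → no doubled letter → Group B. joist → no doubled letter → Group B. occur → 'cc' doubled → Group A. date → no doubled letter → Group B.

Group B, Group B, Group A, Group B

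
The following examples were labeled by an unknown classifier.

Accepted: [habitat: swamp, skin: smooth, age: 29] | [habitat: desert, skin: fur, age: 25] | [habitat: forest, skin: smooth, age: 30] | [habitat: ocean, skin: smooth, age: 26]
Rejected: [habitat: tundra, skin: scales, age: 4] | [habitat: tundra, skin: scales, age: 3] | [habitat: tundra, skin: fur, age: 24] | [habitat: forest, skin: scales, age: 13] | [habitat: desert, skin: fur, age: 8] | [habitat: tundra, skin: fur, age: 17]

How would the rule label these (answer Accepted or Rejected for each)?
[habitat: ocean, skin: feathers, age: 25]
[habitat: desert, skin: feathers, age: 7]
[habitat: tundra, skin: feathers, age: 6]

'Accepted' ⟺ age ≥ 25.

Accepted, Rejected, Rejected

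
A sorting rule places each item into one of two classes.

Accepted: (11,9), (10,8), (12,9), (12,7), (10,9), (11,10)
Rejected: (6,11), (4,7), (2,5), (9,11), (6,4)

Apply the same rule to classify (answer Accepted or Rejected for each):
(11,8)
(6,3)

Accepted, Rejected

All 'Accepted' examples share one property — first ≥ 10 — and every 'Rejected' example lacks it.
Accepted: (11,8), since first 11.
Rejected: (6,3), since first 6.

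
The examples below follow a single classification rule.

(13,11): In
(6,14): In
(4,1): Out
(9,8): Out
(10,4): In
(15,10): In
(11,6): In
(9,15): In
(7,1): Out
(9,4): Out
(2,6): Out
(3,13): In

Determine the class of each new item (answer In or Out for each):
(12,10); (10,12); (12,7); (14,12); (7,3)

In, In, In, In, Out

The distinguishing property — max ≥ 10 — holds for all the 'In' cases and none of the 'Out' cases.
(12,10) → max 12 → In. (10,12) → max 12 → In. (12,7) → max 12 → In. (14,12) → max 14 → In. (7,3) → max 7 → Out.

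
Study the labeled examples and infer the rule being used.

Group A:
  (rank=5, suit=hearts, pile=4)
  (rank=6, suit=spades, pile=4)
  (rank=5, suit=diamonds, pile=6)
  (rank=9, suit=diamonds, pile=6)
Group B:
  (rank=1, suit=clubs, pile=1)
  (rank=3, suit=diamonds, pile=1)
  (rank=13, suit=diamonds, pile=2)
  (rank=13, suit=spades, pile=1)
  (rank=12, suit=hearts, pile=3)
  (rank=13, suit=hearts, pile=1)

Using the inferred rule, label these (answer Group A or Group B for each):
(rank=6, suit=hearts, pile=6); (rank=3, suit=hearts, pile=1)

A rule that fits every label: pile ≥ 4 — true of each 'Group A' example, false of each 'Group B' one.

Group A, Group B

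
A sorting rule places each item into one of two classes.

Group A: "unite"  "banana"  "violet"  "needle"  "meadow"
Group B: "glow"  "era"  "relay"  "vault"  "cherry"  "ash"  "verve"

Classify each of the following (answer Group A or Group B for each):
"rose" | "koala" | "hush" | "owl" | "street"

Group B, Group A, Group B, Group B, Group B

'Group A' ⟺ has ≥ 3 vowels.
"rose" → 2 vowels → Group B. "koala" → 3 vowels → Group A. "hush" → 1 vowel → Group B. "owl" → 1 vowel → Group B. "street" → 2 vowels → Group B.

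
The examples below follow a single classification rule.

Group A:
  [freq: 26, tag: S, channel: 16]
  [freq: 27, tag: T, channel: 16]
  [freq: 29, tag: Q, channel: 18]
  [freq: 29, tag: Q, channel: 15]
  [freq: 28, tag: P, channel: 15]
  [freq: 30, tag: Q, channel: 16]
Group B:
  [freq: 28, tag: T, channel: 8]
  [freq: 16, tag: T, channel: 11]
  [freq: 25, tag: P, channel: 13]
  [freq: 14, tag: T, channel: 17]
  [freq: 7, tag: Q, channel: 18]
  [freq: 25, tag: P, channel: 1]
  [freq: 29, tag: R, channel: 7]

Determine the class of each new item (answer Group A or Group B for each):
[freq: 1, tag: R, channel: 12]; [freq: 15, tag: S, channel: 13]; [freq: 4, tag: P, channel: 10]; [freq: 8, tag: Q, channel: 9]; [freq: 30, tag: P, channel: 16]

A rule that fits every label: channel ≥ 11 AND freq ≥ 26 — true of each 'Group A' example, false of each 'Group B' one.
[freq: 1, tag: R, channel: 12]: channel = 12, freq = 1, doesn't match → Group B. [freq: 15, tag: S, channel: 13]: channel = 13, freq = 15, doesn't match → Group B. [freq: 4, tag: P, channel: 10]: channel = 10, freq = 4, doesn't match → Group B. [freq: 8, tag: Q, channel: 9]: channel = 9, freq = 8, doesn't match → Group B. [freq: 30, tag: P, channel: 16]: channel = 16, freq = 30, checks out → Group A.

Group B, Group B, Group B, Group B, Group A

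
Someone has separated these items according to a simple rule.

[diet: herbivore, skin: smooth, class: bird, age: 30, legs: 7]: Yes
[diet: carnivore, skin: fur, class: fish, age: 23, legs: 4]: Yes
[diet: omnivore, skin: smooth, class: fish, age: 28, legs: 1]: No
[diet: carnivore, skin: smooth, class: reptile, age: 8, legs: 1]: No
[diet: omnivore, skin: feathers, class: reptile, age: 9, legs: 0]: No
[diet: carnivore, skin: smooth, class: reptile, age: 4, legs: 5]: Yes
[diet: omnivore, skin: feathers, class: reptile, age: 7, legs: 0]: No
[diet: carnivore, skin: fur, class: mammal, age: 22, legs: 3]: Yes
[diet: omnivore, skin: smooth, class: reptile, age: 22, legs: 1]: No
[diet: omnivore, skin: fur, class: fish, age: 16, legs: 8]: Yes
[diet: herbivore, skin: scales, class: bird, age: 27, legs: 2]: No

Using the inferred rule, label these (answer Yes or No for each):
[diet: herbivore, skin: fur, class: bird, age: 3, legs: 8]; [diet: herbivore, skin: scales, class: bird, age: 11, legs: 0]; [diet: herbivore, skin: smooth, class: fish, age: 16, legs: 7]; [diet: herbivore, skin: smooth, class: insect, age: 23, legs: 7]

The distinguishing property — legs ≥ 3 — holds for all the 'Yes' cases and none of the 'No' cases.
[diet: herbivore, skin: fur, class: bird, age: 3, legs: 8]: legs = 8, passes → Yes.
[diet: herbivore, skin: scales, class: bird, age: 11, legs: 0]: legs = 0, lacks this property → No.
[diet: herbivore, skin: smooth, class: fish, age: 16, legs: 7]: legs = 7, passes → Yes.
[diet: herbivore, skin: smooth, class: insect, age: 23, legs: 7]: legs = 7, passes → Yes.

Yes, No, Yes, Yes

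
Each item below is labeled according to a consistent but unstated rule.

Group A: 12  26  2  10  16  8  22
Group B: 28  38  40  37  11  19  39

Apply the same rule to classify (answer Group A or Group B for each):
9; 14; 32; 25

'Group A' ⟺ even AND at most 26.
9 — 9 is odd, 9 ≤ 26, hence Group B.
14 — 14 is even, 14 ≤ 26, hence Group A.
32 — 32 is even, 32 > 26, hence Group B.
25 — 25 is odd, 25 ≤ 26, hence Group B.

Group B, Group A, Group B, Group B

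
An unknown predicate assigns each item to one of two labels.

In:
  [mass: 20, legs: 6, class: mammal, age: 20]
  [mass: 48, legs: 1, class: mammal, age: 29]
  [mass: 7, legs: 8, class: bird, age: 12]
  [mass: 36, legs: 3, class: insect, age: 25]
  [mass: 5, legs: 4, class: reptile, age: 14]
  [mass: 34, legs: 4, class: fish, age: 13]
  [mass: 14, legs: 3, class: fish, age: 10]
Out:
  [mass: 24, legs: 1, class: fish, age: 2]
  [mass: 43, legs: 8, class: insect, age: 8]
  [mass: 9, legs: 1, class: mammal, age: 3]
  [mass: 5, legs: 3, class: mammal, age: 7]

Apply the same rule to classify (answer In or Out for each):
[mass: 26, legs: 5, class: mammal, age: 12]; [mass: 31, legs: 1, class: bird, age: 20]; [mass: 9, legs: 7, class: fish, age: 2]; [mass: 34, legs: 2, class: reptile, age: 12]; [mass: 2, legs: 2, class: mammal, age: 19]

In, In, Out, In, In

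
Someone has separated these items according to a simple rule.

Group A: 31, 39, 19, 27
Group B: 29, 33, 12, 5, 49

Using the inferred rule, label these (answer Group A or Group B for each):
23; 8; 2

Group A, Group B, Group B

The pattern is that an item is 'Group A' exactly when: ≡ 3 (mod 4).
23: 23 mod 4 = 3, satisfies this → Group A. 8: 8 mod 4 = 0, does not pass → Group B. 2: 2 mod 4 = 2, does not pass → Group B.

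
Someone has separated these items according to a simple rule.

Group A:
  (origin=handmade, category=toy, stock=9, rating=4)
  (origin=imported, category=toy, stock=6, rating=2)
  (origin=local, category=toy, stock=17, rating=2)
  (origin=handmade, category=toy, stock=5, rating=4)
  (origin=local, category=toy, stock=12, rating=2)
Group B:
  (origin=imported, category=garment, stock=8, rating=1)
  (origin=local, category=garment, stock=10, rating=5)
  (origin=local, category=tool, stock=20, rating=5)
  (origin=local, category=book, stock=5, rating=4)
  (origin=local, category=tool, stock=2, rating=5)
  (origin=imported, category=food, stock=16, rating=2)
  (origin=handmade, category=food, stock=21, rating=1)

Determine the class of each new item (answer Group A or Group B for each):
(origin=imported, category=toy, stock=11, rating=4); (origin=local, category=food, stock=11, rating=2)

Comparing the two groups points to one rule — category is toy.

Group A, Group B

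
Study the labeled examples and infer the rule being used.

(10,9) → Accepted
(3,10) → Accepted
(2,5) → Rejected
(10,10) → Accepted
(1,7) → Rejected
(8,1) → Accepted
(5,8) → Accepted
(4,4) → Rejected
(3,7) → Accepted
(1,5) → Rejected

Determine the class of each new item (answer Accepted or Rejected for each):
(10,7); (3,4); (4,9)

Accepted, Rejected, Accepted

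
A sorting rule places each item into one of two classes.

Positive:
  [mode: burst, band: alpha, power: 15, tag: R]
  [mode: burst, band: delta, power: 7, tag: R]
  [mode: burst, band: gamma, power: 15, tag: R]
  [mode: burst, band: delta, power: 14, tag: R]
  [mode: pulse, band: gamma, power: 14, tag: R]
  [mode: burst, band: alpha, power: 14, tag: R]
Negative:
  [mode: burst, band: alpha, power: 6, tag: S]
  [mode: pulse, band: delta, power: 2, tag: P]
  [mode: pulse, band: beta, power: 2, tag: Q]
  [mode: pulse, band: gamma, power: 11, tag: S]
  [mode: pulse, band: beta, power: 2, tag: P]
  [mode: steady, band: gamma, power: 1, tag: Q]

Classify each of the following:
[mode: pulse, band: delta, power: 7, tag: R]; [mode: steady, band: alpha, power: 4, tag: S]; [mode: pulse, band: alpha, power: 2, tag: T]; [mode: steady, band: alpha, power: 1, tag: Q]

Positive, Negative, Negative, Negative

Comparing the two groups points to one rule — tag is R.
[mode: pulse, band: delta, power: 7, tag: R] → tag is R → Positive. [mode: steady, band: alpha, power: 4, tag: S] → tag is S → Negative. [mode: pulse, band: alpha, power: 2, tag: T] → tag is T → Negative. [mode: steady, band: alpha, power: 1, tag: Q] → tag is Q → Negative.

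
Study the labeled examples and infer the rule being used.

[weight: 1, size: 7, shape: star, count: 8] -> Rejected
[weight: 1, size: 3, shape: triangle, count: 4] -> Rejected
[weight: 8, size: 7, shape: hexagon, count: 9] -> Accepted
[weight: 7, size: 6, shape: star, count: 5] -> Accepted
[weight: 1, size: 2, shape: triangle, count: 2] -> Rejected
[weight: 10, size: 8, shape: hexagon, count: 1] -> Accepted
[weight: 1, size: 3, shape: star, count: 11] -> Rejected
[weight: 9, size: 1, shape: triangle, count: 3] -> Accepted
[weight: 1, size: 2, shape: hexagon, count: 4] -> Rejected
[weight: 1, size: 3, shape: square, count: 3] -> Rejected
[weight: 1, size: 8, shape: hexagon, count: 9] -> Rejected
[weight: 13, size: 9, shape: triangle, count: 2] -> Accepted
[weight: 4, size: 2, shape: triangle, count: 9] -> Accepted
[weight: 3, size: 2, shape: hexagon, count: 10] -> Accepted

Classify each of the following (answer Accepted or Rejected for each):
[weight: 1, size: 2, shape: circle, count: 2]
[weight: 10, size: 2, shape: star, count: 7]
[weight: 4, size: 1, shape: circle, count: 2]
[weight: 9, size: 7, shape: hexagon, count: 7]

The pattern is that an item is 'Accepted' exactly when: weight ≥ 3.

Rejected, Accepted, Accepted, Accepted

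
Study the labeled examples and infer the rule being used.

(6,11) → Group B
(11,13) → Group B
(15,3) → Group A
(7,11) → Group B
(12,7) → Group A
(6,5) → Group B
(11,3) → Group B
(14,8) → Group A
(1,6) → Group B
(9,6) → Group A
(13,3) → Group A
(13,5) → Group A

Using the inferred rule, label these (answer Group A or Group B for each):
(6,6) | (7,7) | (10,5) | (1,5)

Group B, Group B, Group A, Group B

All 'Group A' examples share one property — first > second AND sum ≥ 15 — and every 'Group B' example lacks it.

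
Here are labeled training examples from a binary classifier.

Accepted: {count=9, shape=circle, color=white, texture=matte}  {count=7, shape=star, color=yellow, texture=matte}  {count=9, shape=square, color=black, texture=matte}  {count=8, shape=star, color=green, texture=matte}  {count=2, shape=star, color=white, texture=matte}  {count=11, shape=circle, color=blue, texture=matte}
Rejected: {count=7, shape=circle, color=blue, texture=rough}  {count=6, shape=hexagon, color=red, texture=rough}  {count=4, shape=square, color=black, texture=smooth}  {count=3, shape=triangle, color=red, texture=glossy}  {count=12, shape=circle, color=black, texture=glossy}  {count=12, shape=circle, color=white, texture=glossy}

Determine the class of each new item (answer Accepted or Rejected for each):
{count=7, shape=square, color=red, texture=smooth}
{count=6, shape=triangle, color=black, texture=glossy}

Every 'Accepted' example satisfies: texture is matte. None of the 'Rejected' examples do.
{count=7, shape=square, color=red, texture=smooth}: Rejected (texture is smooth).
{count=6, shape=triangle, color=black, texture=glossy}: Rejected (texture is glossy).

Rejected, Rejected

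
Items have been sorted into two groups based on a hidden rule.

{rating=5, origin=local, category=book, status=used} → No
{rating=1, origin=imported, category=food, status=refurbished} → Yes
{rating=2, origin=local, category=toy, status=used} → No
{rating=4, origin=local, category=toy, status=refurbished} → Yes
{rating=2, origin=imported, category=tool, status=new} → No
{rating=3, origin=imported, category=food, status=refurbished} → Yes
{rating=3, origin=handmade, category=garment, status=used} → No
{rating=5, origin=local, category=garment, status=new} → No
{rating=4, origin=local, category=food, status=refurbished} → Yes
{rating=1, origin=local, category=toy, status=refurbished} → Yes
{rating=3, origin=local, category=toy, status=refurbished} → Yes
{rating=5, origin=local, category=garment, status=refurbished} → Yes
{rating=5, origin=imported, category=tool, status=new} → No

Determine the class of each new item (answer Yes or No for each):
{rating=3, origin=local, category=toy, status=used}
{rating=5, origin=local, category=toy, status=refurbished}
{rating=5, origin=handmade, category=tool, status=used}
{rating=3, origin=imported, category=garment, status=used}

No, Yes, No, No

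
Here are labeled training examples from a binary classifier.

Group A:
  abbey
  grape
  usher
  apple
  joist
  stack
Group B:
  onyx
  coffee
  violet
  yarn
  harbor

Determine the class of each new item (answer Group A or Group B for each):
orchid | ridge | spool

The common property of the 'Group A' items is: odd length. No 'Group B' item has it.
orchid — length 6, hence Group B. ridge — length 5, hence Group A. spool — length 5, hence Group A.

Group B, Group A, Group A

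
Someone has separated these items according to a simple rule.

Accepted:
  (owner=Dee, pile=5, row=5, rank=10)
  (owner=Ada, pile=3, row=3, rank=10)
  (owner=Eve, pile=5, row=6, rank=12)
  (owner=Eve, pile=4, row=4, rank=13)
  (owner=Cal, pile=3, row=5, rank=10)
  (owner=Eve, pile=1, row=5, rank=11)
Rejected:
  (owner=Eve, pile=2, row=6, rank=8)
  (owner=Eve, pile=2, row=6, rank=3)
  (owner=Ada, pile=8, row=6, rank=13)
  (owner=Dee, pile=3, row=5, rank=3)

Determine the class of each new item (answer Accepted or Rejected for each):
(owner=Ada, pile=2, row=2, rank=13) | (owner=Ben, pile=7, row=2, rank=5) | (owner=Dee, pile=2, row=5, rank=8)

Accepted, Rejected, Rejected

The classifier is using: pile ≤ 5 AND rank ≥ 10.
(owner=Ada, pile=2, row=2, rank=13) → pile = 2, rank = 13 → Accepted.
(owner=Ben, pile=7, row=2, rank=5) → pile = 7, rank = 5 → Rejected.
(owner=Dee, pile=2, row=5, rank=8) → pile = 2, rank = 8 → Rejected.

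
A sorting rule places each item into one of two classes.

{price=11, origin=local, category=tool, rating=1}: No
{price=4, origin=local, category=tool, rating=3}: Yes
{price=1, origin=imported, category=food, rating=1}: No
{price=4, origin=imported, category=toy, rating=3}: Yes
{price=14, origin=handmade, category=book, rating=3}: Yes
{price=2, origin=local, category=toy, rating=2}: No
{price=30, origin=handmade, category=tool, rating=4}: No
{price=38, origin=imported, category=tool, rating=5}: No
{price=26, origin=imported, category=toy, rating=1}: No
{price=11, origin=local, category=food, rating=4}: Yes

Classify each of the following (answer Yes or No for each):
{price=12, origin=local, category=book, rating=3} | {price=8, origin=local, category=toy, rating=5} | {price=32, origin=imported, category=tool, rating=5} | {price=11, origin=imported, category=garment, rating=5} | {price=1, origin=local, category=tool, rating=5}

Yes, Yes, No, Yes, Yes

Every 'Yes' example satisfies: price ≤ 14 AND rating ≥ 3. None of the 'No' examples do.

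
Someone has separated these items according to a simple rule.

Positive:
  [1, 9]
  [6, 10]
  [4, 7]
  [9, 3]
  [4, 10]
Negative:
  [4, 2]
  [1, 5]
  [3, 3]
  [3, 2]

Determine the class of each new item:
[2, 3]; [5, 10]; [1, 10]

Negative, Positive, Positive

A rule that fits every label: sum ≥ 10 — true of each 'Positive' example, false of each 'Negative' one.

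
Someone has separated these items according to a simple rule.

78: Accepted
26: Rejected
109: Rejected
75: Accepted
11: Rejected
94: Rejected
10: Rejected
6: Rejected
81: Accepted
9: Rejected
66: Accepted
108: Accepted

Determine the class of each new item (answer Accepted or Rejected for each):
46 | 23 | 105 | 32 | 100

The distinguishing property — multiple of 3 AND at least 10 — holds for all the 'Accepted' cases and none of the 'Rejected' cases.

Rejected, Rejected, Accepted, Rejected, Rejected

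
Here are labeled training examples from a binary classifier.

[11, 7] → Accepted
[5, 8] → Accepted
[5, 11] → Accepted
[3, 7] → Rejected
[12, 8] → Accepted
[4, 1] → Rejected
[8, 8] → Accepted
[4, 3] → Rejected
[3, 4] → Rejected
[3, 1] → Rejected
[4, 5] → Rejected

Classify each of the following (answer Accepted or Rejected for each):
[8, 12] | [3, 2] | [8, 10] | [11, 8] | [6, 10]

Accepted, Rejected, Accepted, Accepted, Accepted

The distinguishing property — sum ≥ 13 — holds for all the 'Accepted' cases and none of the 'Rejected' cases.
Accepted: [8, 12], since 8+12 = 20. Rejected: [3, 2], since 3+2 = 5. Accepted: [8, 10], since 8+10 = 18. Accepted: [11, 8], since 11+8 = 19. Accepted: [6, 10], since 6+10 = 16.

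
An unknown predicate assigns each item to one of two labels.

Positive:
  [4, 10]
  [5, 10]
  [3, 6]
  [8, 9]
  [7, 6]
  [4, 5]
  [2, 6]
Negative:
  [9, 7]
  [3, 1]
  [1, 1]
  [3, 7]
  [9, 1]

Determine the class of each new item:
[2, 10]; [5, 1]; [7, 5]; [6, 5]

Positive, Negative, Negative, Positive

A rule that fits every label: product is even — true of each 'Positive' example, false of each 'Negative' one.
[2, 10] → 2·10 = 20 → Positive. [5, 1] → 5·1 = 5 → Negative. [7, 5] → 7·5 = 35 → Negative. [6, 5] → 6·5 = 30 → Positive.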